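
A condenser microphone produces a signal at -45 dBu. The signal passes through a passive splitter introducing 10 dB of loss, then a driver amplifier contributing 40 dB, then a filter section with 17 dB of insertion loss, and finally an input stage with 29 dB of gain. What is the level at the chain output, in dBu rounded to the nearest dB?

In dB, series stages simply add:
-45 − 10 + 40 − 17 + 29 = -3 dBu.

-3 dBu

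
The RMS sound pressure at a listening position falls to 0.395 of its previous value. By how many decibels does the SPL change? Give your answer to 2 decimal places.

Sound pressure is an amplitude quantity: ΔL = 20·log₁₀(p₂/p₁).
20·log₁₀(0.395) = -8.07 dB.

-8.07 dB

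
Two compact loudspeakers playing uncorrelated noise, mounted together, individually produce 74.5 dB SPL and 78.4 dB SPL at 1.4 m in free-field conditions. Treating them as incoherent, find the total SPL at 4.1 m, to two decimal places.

Combined at 1.4 m: 10·log₁₀(10^(74.5/10)+10^(78.4/10)) = 79.884 dB SPL.
Then apply −20·log₁₀(4.1/1.4) = -9.333 dB → 70.55 dB SPL.

70.55 dB SPL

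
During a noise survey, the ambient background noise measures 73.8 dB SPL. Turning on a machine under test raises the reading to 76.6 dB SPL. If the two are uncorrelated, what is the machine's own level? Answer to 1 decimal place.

Remove the background by subtracting linear intensities:
L_src = 10·log₁₀(10^(76.6/10) − 10^(73.8/10)) = 10·log₁₀(21720000) = 73.4 dB SPL.

73.4 dB SPL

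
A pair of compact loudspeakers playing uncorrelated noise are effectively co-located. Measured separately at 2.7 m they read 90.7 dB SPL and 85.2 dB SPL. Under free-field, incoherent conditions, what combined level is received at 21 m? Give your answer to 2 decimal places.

73.96 dB SPL

Combined at 2.7 m: 10·log₁₀(10^(90.7/10)+10^(85.2/10)) = 91.778 dB SPL.
Then apply −20·log₁₀(21/2.7) = -17.817 dB → 73.96 dB SPL.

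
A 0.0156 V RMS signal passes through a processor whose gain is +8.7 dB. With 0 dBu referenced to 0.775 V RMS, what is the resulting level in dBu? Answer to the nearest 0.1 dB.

-25.2 dBu

Input level: 20·log₁₀(0.0156/0.775) = -33.92 dBu.
Output: -33.92 + 8.7 = -25.2 dBu.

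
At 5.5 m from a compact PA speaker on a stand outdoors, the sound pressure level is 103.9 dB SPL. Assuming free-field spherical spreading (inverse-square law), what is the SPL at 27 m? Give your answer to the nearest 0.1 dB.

90.1 dB SPL

For a point source in a free field, ΔL = −20·log₁₀(d₂/d₁).
ΔL = −20·log₁₀(27/5.5) = -13.82 dB, so L₂ = 103.9 + (-13.82) = 90.1 dB SPL.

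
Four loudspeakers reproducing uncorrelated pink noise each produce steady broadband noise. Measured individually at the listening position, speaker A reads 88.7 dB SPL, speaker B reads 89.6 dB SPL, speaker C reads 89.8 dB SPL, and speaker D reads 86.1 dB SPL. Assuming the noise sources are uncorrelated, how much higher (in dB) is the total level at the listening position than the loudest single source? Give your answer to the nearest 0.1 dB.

5.0 dB

Incoherent sources sum as intensities:
L_total = 10·log₁₀(10^(88.7/10) + 10^(89.6/10) + 10^(89.8/10) + 10^(86.1/10)) = 94.79 dB SPL.
Excess over the loudest (89.8 dB): 94.79 − 89.8 = 5.0 dB.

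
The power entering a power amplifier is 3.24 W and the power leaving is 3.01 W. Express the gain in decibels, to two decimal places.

Power is a power quantity, so gain = 10·log₁₀(P_out/P_in).
10·log₁₀(3.01/3.24) = 10·log₁₀(0.9290) = -0.32 dB.

-0.32 dB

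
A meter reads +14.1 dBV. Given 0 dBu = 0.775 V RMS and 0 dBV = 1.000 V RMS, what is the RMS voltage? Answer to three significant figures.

V = 1.000 V × 10^(+14.1/20).
= 1.000 × 5.070 = 5.07 V.

5.07 V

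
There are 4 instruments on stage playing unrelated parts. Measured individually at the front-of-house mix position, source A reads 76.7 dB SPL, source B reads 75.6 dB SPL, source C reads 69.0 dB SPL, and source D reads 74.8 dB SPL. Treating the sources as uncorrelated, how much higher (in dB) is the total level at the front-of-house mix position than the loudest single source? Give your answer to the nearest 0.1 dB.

Uncorrelated sources add in intensity (power), not in dB.
L_total = 10·log₁₀(10^(76.7/10) + 10^(75.6/10) + 10^(69.0/10) + 10^(74.8/10)) = 80.84 dB SPL.
Excess over the loudest (76.7 dB): 80.84 − 76.7 = 4.1 dB.

4.1 dB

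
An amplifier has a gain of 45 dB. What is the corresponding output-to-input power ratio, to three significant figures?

Power ratio = 10^(dB/10).
10^(45/10) = 10^(4.500) = 31600.

31600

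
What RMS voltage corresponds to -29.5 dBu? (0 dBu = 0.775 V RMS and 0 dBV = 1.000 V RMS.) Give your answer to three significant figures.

0.0260 V

V = 0.775 V × 10^(-29.5/20).
= 0.775 × 0.03350 = 0.0260 V.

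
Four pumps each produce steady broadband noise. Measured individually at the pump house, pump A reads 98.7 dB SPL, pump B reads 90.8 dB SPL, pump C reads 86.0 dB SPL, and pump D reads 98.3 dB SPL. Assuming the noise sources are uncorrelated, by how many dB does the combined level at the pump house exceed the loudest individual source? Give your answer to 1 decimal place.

Incoherent sources sum as intensities:
L_total = 10·log₁₀(10^(98.7/10) + 10^(90.8/10) + 10^(86.0/10) + 10^(98.3/10)) = 101.98 dB SPL.
Excess over the loudest (98.7 dB): 101.98 − 98.7 = 3.3 dB.

3.3 dB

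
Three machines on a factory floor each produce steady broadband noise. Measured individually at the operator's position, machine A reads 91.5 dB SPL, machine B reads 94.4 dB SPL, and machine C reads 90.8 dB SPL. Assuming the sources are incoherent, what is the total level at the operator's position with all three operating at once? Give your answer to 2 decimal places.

Incoherent sources sum as intensities:
L_total = 10·log₁₀(10^(91.5/10) + 10^(94.4/10) + 10^(90.8/10)) = 10·log₁₀(5369000000) = 97.30 dB SPL.

97.30 dB SPL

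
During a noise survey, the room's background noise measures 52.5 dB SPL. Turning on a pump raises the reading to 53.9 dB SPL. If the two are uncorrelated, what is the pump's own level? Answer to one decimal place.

Remove the background by subtracting linear intensities:
L_src = 10·log₁₀(10^(53.9/10) − 10^(52.5/10)) = 10·log₁₀(67640) = 48.3 dB SPL.

48.3 dB SPL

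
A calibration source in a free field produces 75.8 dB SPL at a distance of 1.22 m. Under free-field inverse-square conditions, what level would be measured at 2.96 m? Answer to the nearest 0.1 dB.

68.1 dB SPL

Free-field point source: level drops by 20·log₁₀ of the distance ratio.
ΔL = −20·log₁₀(2.96/1.22) = -7.70 dB, so L₂ = 75.8 + (-7.70) = 68.1 dB SPL.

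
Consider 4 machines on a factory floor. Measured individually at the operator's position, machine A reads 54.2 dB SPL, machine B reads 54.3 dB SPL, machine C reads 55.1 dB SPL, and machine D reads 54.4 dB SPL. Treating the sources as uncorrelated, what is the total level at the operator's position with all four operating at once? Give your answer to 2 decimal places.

60.54 dB SPL

Uncorrelated sources add in intensity (power), not in dB.
L_total = 10·log₁₀(10^(54.2/10) + 10^(54.3/10) + 10^(55.1/10) + 10^(54.4/10)) = 10·log₁₀(1131000) = 60.54 dB SPL.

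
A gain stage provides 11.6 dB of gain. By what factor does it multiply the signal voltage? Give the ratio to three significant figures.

Voltage ratio = 10^(dB/20).
10^(11.6/20) = 10^(0.5800) = 3.80.

3.80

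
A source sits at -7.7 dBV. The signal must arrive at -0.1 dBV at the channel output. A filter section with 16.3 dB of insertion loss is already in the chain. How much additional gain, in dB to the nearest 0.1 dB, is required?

The required make-up gain is the shortfall in the dB sum.
G = -0.1 − (-7.7) + 16.3 = 23.9 dB.

23.9 dB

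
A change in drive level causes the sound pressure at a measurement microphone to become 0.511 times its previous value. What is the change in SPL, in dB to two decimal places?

Sound pressure is an amplitude quantity: ΔL = 20·log₁₀(p₂/p₁).
20·log₁₀(0.511) = -5.83 dB.

-5.83 dB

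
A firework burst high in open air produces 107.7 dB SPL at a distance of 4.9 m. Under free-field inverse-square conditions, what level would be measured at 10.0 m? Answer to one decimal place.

Free-field point source: level drops by 20·log₁₀ of the distance ratio.
ΔL = −20·log₁₀(10.0/4.9) = -6.20 dB, so L₂ = 107.7 + (-6.20) = 101.5 dB SPL.

101.5 dB SPL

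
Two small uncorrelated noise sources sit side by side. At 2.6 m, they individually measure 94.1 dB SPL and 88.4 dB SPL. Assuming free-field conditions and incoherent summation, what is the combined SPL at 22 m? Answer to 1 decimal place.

Combined at 2.6 m: 10·log₁₀(10^(94.1/10)+10^(88.4/10)) = 95.14 dB SPL.
Then apply −20·log₁₀(22/2.6) = -18.55 dB → 76.6 dB SPL.

76.6 dB SPL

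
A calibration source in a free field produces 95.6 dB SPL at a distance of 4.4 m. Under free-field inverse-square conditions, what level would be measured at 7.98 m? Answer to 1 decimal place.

90.4 dB SPL

Free-field point source: level drops by 20·log₁₀ of the distance ratio.
ΔL = −20·log₁₀(7.98/4.4) = -5.17 dB, so L₂ = 95.6 + (-5.17) = 90.4 dB SPL.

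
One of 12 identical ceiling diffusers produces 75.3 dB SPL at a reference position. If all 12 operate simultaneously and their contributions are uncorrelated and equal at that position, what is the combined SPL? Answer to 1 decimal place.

12 equal incoherent sources raise the level by 10·log₁₀(12) = 10.79 dB.
L_total = 75.3 + 10.79 = 86.1 dB SPL.

86.1 dB SPL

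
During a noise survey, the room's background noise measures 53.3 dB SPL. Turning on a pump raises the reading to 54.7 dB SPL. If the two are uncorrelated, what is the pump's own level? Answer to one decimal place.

Remove the background by subtracting linear intensities:
L_src = 10·log₁₀(10^(54.7/10) − 10^(53.3/10)) = 10·log₁₀(81320) = 49.1 dB SPL.

49.1 dB SPL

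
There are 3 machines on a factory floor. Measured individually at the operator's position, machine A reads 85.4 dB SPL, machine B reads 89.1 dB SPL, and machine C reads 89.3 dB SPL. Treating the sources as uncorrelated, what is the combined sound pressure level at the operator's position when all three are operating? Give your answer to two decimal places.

Incoherent sources sum as intensities:
L_total = 10·log₁₀(10^(85.4/10) + 10^(89.1/10) + 10^(89.3/10)) = 10·log₁₀(2011000000) = 93.03 dB SPL.

93.03 dB SPL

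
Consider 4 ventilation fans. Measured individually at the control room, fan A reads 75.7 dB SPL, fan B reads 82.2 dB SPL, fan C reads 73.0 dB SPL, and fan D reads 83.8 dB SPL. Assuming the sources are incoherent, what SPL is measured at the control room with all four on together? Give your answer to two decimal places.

Incoherent sources sum as intensities:
L_total = 10·log₁₀(10^(75.7/10) + 10^(82.2/10) + 10^(73.0/10) + 10^(83.8/10)) = 10·log₁₀(462900000) = 86.66 dB SPL.

86.66 dB SPL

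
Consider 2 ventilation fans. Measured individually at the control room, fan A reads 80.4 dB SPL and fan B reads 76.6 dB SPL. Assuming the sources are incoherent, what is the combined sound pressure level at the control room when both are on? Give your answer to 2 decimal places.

Add the sources as powers (linear), then convert back to dB:
L_total = 10·log₁₀(10^(80.4/10) + 10^(76.6/10)) = 10·log₁₀(155400000) = 81.91 dB SPL.

81.91 dB SPL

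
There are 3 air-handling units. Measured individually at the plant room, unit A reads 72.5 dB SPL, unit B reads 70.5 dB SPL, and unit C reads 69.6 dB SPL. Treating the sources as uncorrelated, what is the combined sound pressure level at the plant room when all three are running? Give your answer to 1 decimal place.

Uncorrelated sources add in intensity (power), not in dB.
L_total = 10·log₁₀(10^(72.5/10) + 10^(70.5/10) + 10^(69.6/10)) = 10·log₁₀(38120000) = 75.8 dB SPL.

75.8 dB SPL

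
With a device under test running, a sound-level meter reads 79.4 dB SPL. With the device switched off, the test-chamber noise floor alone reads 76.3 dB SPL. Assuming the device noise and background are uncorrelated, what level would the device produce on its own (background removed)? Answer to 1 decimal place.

76.5 dB SPL

Remove the background by subtracting linear intensities:
L_src = 10·log₁₀(10^(79.4/10) − 10^(76.3/10)) = 10·log₁₀(44440000) = 76.5 dB SPL.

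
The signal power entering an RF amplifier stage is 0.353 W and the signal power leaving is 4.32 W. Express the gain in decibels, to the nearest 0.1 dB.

10.9 dB

For a power ratio, dB = 10·log₁₀(P₂/P₁).
10·log₁₀(4.32/0.353) = 10·log₁₀(12.24) = 10.9 dB.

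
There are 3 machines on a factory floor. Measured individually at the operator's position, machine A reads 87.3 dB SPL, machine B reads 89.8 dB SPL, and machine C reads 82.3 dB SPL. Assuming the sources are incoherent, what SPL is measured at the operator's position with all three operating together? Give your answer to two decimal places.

92.21 dB SPL

Incoherent sources sum as intensities:
L_total = 10·log₁₀(10^(87.3/10) + 10^(89.8/10) + 10^(82.3/10)) = 10·log₁₀(1662000000) = 92.21 dB SPL.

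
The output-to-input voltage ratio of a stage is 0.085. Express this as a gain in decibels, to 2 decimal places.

Voltage is an amplitude quantity, so gain = 20·log₁₀(V_out/V_in).
20·log₁₀(0.085) = -21.41 dB.

-21.41 dB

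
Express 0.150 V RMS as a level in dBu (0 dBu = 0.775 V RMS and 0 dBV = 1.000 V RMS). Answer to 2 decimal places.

-14.26 dBu

dBu = 20·log₁₀(V / 0.775 V).
20·log₁₀(0.150/0.775) = -14.26 dBu.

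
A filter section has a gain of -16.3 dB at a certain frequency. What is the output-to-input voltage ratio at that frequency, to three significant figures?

Voltage ratio = 10^(dB/20).
10^(-16.3/20) = 10^(-0.8150) = 0.153.

0.153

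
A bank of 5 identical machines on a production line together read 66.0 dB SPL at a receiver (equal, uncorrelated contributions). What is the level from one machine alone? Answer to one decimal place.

59.0 dB SPL

5 equal incoherent sources add 10·log₁₀(5) = 6.99 dB over one source.
L_one = 66.0 − 6.99 = 59.0 dB SPL.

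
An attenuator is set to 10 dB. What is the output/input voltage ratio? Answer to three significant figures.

0.316

Voltage ratio = 10^(dB/20).
10^(-10/20) = 10^(-0.5000) = 0.316.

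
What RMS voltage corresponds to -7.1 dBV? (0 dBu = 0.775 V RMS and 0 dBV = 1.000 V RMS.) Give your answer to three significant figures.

0.442 V

V = 1.000 V × 10^(-7.1/20).
= 1.000 × 0.4416 = 0.442 V.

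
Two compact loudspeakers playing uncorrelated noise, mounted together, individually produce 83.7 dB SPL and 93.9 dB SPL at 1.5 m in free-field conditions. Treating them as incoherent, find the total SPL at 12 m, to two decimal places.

Combined at 1.5 m: 10·log₁₀(10^(83.7/10)+10^(93.9/10)) = 94.296 dB SPL.
Then apply −20·log₁₀(12/1.5) = -18.062 dB → 76.23 dB SPL.

76.23 dB SPL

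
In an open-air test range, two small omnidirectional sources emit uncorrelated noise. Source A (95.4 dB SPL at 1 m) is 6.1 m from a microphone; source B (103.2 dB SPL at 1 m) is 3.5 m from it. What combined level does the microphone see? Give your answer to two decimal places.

92.55 dB SPL

At the listener: L_A = 95.4 − 20·log₁₀(6.1) = 79.693 dB; L_B = 103.2 − 20·log₁₀(3.5) = 92.319 dB.
Combined: 10·log₁₀(10^(79.693/10)+10^(92.319/10)) = 92.55 dB SPL.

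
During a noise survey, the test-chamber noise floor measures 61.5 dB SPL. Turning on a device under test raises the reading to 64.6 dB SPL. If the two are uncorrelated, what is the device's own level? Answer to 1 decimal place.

61.7 dB SPL

Remove the background by subtracting linear intensities:
L_src = 10·log₁₀(10^(64.6/10) − 10^(61.5/10)) = 10·log₁₀(1471000) = 61.7 dB SPL.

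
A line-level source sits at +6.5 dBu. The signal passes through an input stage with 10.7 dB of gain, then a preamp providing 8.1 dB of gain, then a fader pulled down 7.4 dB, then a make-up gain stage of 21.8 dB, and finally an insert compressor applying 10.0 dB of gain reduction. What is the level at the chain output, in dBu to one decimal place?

In dB, series stages simply add:
+6.5 + 10.7 + 8.1 − 7.4 + 21.8 − 10.0 = +29.7 dBu.

+29.7 dBu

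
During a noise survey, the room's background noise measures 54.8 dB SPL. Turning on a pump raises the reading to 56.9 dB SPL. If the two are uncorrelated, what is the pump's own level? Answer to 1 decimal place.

Background correction is a power subtraction:
L_src = 10·log₁₀(10^(56.9/10) − 10^(54.8/10)) = 10·log₁₀(187800) = 52.7 dB SPL.

52.7 dB SPL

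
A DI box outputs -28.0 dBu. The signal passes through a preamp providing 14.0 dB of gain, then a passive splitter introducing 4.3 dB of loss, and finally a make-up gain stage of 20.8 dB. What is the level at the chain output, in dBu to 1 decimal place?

Gain stages sum in dB:
-28.0 + 14.0 − 4.3 + 20.8 = +2.5 dBu.

+2.5 dBu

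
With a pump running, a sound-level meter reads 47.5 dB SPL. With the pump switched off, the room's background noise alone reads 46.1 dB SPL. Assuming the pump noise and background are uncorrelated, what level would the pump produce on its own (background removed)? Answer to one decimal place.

41.9 dB SPL

Background correction is a power subtraction:
L_src = 10·log₁₀(10^(47.5/10) − 10^(46.1/10)) = 10·log₁₀(15500) = 41.9 dB SPL.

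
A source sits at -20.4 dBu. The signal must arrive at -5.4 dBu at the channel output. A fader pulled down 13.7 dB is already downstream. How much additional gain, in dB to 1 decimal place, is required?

28.7 dB

The required make-up gain is the shortfall in the dB sum.
G = -5.4 − (-20.4) + 13.7 = 28.7 dB.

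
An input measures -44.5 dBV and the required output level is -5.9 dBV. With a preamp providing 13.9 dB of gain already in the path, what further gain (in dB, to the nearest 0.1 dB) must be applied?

The required make-up gain is the shortfall in the dB sum.
G = -5.9 − (-44.5) − 13.9 = 24.7 dB.

24.7 dB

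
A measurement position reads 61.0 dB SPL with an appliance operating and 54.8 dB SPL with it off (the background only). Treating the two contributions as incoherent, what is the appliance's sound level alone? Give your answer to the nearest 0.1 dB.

59.8 dB SPL

Subtract intensities: L_src = 10·log₁₀(10^(L_total/10) − 10^(L_bg/10)).
L_src = 10·log₁₀(10^(61.0/10) − 10^(54.8/10)) = 10·log₁₀(956900) = 59.8 dB SPL.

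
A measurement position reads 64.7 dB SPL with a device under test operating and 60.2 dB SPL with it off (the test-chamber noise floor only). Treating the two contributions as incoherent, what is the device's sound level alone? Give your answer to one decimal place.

62.8 dB SPL

Subtract intensities: L_src = 10·log₁₀(10^(L_total/10) − 10^(L_bg/10)).
L_src = 10·log₁₀(10^(64.7/10) − 10^(60.2/10)) = 10·log₁₀(1904000) = 62.8 dB SPL.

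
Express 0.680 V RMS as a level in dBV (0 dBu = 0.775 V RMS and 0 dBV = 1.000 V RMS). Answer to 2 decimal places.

-3.35 dBV

dBV = 20·log₁₀(V / 1.000 V).
20·log₁₀(0.680/1.000) = -3.35 dBV.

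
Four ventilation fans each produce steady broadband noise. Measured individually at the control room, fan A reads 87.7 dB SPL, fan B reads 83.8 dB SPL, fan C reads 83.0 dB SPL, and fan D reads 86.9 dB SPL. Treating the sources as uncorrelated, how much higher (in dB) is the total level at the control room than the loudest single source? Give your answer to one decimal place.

4.1 dB

Add the sources as powers (linear), then convert back to dB:
L_total = 10·log₁₀(10^(87.7/10) + 10^(83.8/10) + 10^(83.0/10) + 10^(86.9/10)) = 91.81 dB SPL.
Excess over the loudest (87.7 dB): 91.81 − 87.7 = 4.1 dB.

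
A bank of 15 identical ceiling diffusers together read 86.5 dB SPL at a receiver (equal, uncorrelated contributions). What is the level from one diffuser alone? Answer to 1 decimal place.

74.7 dB SPL

15 equal incoherent sources add 10·log₁₀(15) = 11.76 dB over one source.
L_one = 86.5 − 11.76 = 74.7 dB SPL.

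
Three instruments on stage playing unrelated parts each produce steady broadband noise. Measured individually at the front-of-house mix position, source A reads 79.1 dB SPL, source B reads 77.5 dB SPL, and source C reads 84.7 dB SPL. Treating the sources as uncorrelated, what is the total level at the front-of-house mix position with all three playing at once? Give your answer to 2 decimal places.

86.36 dB SPL

Add the sources as powers (linear), then convert back to dB:
L_total = 10·log₁₀(10^(79.1/10) + 10^(77.5/10) + 10^(84.7/10)) = 10·log₁₀(432600000) = 86.36 dB SPL.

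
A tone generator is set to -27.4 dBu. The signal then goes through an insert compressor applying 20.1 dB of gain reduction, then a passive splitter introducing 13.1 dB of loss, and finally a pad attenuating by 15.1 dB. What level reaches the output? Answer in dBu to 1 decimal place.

In dB, series stages simply add:
-27.4 − 20.1 − 13.1 − 15.1 = -75.7 dBu.

-75.7 dBu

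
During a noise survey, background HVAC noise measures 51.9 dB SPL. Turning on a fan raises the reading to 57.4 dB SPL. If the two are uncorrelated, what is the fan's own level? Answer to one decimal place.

Subtract intensities: L_src = 10·log₁₀(10^(L_total/10) − 10^(L_bg/10)).
L_src = 10·log₁₀(10^(57.4/10) − 10^(51.9/10)) = 10·log₁₀(394700) = 56.0 dB SPL.

56.0 dB SPL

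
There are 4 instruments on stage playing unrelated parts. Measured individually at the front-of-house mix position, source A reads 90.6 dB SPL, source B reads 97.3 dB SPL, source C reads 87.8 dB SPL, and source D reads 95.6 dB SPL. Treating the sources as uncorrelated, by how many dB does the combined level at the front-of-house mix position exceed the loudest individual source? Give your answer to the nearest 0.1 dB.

Uncorrelated sources add in intensity (power), not in dB.
L_total = 10·log₁₀(10^(90.6/10) + 10^(97.3/10) + 10^(87.8/10) + 10^(95.6/10)) = 100.31 dB SPL.
Excess over the loudest (97.3 dB): 100.31 − 97.3 = 3.0 dB.

3.0 dB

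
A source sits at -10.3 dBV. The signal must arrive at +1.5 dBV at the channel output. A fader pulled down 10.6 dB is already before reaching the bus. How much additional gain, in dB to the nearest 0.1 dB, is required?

22.4 dB

The required make-up gain is the shortfall in the dB sum.
G = +1.5 − (-10.3) + 10.6 = 22.4 dB.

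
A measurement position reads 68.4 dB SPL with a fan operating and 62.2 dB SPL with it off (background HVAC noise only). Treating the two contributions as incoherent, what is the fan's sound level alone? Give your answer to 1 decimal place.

67.2 dB SPL

Background correction is a power subtraction:
L_src = 10·log₁₀(10^(68.4/10) − 10^(62.2/10)) = 10·log₁₀(5259000) = 67.2 dB SPL.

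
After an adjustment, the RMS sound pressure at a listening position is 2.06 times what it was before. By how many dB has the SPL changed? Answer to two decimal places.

6.28 dB

SPL change from a pressure ratio uses the 20·log₁₀ form:
20·log₁₀(2.06) = 6.28 dB.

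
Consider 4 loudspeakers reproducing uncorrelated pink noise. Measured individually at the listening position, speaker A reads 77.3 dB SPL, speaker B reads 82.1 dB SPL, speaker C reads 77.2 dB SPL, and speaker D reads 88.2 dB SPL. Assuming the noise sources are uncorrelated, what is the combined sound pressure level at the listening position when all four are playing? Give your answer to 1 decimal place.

89.7 dB SPL

Uncorrelated sources add in intensity (power), not in dB.
L_total = 10·log₁₀(10^(77.3/10) + 10^(82.1/10) + 10^(77.2/10) + 10^(88.2/10)) = 10·log₁₀(929100000) = 89.7 dB SPL.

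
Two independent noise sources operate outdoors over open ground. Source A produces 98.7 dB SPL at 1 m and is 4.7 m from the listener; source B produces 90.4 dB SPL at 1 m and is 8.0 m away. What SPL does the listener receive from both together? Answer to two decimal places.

At the listener: L_A = 98.7 − 20·log₁₀(4.7) = 85.258 dB; L_B = 90.4 − 20·log₁₀(8.0) = 72.338 dB.
Combined: 10·log₁₀(10^(85.258/10)+10^(72.338/10)) = 85.47 dB SPL.

85.47 dB SPL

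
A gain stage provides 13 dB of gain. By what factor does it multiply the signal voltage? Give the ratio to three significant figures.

4.47

Voltage ratio = 10^(dB/20).
10^(13/20) = 10^(0.6500) = 4.47.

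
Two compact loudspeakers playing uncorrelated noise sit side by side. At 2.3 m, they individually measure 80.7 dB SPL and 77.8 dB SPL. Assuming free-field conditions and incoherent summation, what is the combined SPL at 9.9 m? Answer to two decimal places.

69.82 dB SPL

Combined at 2.3 m: 10·log₁₀(10^(80.7/10)+10^(77.8/10)) = 82.498 dB SPL.
Then apply −20·log₁₀(9.9/2.3) = -12.678 dB → 69.82 dB SPL.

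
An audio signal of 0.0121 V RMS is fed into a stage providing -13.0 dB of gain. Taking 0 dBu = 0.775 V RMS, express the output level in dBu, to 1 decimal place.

Input level: 20·log₁₀(0.0121/0.775) = -36.13 dBu.
Output: -36.13 − 13.0 = -49.1 dBu.

-49.1 dBu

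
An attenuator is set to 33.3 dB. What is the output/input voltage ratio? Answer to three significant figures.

0.0216

Voltage ratio = 10^(dB/20).
10^(-33.3/20) = 10^(-1.665) = 0.0216.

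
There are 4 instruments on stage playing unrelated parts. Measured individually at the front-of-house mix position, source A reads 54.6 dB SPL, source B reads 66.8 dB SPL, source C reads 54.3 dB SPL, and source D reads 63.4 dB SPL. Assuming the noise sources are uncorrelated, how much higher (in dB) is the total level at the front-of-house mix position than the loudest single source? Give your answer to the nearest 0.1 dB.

Incoherent sources sum as intensities:
L_total = 10·log₁₀(10^(54.6/10) + 10^(66.8/10) + 10^(54.3/10) + 10^(63.4/10)) = 68.77 dB SPL.
Excess over the loudest (66.8 dB): 68.77 − 66.8 = 2.0 dB.

2.0 dB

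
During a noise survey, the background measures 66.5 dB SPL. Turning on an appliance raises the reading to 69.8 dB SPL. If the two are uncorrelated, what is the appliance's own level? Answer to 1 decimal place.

Subtract intensities: L_src = 10·log₁₀(10^(L_total/10) − 10^(L_bg/10)).
L_src = 10·log₁₀(10^(69.8/10) − 10^(66.5/10)) = 10·log₁₀(5083000) = 67.1 dB SPL.

67.1 dB SPL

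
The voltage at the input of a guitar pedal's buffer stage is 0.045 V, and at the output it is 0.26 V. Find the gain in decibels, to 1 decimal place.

For a voltage ratio, dB = 20·log₁₀(V₂/V₁).
20·log₁₀(0.26/0.045) = 20·log₁₀(5.778) = 15.2 dB.

15.2 dB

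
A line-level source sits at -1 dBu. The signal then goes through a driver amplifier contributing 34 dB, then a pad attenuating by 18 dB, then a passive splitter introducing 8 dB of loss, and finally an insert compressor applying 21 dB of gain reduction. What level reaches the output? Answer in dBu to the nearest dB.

-14 dBu

Cascaded gains and losses add directly in dB.
-1 + 34 − 18 − 8 − 21 = -14 dBu.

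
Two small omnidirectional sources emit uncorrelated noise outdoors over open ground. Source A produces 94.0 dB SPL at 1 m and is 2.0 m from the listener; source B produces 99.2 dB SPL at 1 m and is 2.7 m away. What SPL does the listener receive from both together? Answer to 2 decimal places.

At the listener: L_A = 94.0 − 20·log₁₀(2.0) = 87.979 dB; L_B = 99.2 − 20·log₁₀(2.7) = 90.573 dB.
Combined: 10·log₁₀(10^(87.979/10)+10^(90.573/10)) = 92.48 dB SPL.

92.48 dB SPL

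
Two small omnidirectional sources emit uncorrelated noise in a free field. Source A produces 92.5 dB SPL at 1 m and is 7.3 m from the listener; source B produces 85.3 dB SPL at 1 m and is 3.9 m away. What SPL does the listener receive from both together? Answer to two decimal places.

At the listener: L_A = 92.5 − 20·log₁₀(7.3) = 75.234 dB; L_B = 85.3 − 20·log₁₀(3.9) = 73.479 dB.
Combined: 10·log₁₀(10^(75.234/10)+10^(73.479/10)) = 77.45 dB SPL.

77.45 dB SPL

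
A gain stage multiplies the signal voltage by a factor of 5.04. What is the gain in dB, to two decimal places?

14.05 dB

For a voltage ratio, dB = 20·log₁₀(V₂/V₁).
20·log₁₀(5.04) = 14.05 dB.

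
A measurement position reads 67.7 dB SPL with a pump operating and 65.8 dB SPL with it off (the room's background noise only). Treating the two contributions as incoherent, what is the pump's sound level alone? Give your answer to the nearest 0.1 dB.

63.2 dB SPL

Subtract intensities: L_src = 10·log₁₀(10^(L_total/10) − 10^(L_bg/10)).
L_src = 10·log₁₀(10^(67.7/10) − 10^(65.8/10)) = 10·log₁₀(2087000) = 63.2 dB SPL.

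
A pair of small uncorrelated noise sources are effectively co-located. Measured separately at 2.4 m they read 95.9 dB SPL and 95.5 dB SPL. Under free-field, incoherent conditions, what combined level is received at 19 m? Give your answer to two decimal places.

80.74 dB SPL

Combined at 2.4 m: 10·log₁₀(10^(95.9/10)+10^(95.5/10)) = 98.715 dB SPL.
Then apply −20·log₁₀(19/2.4) = -17.971 dB → 80.74 dB SPL.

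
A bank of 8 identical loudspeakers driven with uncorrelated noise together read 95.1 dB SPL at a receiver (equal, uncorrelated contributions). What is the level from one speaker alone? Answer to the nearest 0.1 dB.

86.1 dB SPL

8 equal incoherent sources add 10·log₁₀(8) = 9.03 dB over one source.
L_one = 95.1 − 9.03 = 86.1 dB SPL.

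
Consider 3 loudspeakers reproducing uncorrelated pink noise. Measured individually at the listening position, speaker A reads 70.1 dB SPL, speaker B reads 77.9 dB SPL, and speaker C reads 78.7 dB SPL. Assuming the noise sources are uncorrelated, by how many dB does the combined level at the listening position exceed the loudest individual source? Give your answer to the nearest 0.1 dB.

2.9 dB

Add the sources as powers (linear), then convert back to dB:
L_total = 10·log₁₀(10^(70.1/10) + 10^(77.9/10) + 10^(78.7/10)) = 81.64 dB SPL.
Excess over the loudest (78.7 dB): 81.64 − 78.7 = 2.9 dB.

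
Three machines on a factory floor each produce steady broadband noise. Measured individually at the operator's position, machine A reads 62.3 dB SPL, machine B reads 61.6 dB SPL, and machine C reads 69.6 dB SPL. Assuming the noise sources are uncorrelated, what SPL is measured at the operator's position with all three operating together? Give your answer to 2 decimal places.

70.89 dB SPL

Uncorrelated sources add in intensity (power), not in dB.
L_total = 10·log₁₀(10^(62.3/10) + 10^(61.6/10) + 10^(69.6/10)) = 10·log₁₀(12260000) = 70.89 dB SPL.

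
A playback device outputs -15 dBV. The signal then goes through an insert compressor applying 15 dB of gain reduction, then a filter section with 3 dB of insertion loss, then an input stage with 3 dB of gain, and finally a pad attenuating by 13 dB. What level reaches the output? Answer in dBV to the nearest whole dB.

-43 dBV

Gain stages sum in dB:
-15 − 15 − 3 + 3 − 13 = -43 dBV.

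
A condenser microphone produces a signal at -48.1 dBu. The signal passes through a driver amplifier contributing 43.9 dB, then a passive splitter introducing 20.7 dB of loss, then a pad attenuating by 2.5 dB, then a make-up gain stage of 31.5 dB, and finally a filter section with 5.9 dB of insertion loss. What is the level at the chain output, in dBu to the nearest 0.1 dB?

-1.8 dBu

In dB, series stages simply add:
-48.1 + 43.9 − 20.7 − 2.5 + 31.5 − 5.9 = -1.8 dBu.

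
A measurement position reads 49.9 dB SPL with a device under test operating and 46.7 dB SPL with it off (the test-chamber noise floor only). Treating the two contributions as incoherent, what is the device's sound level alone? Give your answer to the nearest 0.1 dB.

Subtract intensities: L_src = 10·log₁₀(10^(L_total/10) − 10^(L_bg/10)).
L_src = 10·log₁₀(10^(49.9/10) − 10^(46.7/10)) = 10·log₁₀(50950) = 47.1 dB SPL.

47.1 dB SPL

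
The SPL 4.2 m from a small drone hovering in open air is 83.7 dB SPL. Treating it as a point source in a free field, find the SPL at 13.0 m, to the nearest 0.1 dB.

73.9 dB SPL

Inverse-square spreading gives ΔL = −20·log₁₀(d₂/d₁).
ΔL = −20·log₁₀(13.0/4.2) = -9.81 dB, so L₂ = 83.7 + (-9.81) = 73.9 dB SPL.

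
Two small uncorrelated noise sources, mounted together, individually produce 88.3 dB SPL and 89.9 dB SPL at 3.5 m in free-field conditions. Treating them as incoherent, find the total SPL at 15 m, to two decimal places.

Combined at 3.5 m: 10·log₁₀(10^(88.3/10)+10^(89.9/10)) = 92.184 dB SPL.
Then apply −20·log₁₀(15/3.5) = -12.640 dB → 79.54 dB SPL.

79.54 dB SPL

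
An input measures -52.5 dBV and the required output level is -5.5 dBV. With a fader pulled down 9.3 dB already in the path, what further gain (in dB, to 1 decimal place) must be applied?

56.3 dB

The required make-up gain is the shortfall in the dB sum.
G = -5.5 − (-52.5) + 9.3 = 56.3 dB.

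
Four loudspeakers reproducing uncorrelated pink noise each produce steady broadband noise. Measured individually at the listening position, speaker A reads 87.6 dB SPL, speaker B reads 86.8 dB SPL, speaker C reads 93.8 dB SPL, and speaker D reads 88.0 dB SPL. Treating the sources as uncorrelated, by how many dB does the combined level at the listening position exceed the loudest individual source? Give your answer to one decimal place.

2.3 dB

Uncorrelated sources add in intensity (power), not in dB.
L_total = 10·log₁₀(10^(87.6/10) + 10^(86.8/10) + 10^(93.8/10) + 10^(88.0/10)) = 96.11 dB SPL.
Excess over the loudest (93.8 dB): 96.11 − 93.8 = 2.3 dB.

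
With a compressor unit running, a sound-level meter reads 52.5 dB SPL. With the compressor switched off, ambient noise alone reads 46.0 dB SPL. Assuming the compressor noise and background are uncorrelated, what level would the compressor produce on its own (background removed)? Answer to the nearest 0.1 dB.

Background correction is a power subtraction:
L_src = 10·log₁₀(10^(52.5/10) − 10^(46.0/10)) = 10·log₁₀(138000) = 51.4 dB SPL.

51.4 dB SPL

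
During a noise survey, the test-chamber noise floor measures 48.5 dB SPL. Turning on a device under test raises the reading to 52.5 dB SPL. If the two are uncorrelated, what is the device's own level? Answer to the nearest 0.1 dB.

50.3 dB SPL

Subtract intensities: L_src = 10·log₁₀(10^(L_total/10) − 10^(L_bg/10)).
L_src = 10·log₁₀(10^(52.5/10) − 10^(48.5/10)) = 10·log₁₀(107000) = 50.3 dB SPL.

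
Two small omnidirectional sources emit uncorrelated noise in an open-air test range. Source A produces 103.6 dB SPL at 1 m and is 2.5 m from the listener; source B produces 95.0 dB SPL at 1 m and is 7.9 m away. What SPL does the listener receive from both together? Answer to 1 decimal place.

95.7 dB SPL

At the listener: L_A = 103.6 − 20·log₁₀(2.5) = 95.64 dB; L_B = 95.0 − 20·log₁₀(7.9) = 77.05 dB.
Combined: 10·log₁₀(10^(95.64/10)+10^(77.05/10)) = 95.7 dB SPL.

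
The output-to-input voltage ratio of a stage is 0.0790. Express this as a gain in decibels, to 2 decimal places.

For a voltage ratio, dB = 20·log₁₀(V₂/V₁).
20·log₁₀(0.0790) = -22.05 dB.

-22.05 dB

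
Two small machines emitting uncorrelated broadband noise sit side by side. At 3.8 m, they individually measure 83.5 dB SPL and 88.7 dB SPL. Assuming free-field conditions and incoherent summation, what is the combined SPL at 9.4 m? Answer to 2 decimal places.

81.98 dB SPL

Combined at 3.8 m: 10·log₁₀(10^(83.5/10)+10^(88.7/10)) = 89.846 dB SPL.
Then apply −20·log₁₀(9.4/3.8) = -7.867 dB → 81.98 dB SPL.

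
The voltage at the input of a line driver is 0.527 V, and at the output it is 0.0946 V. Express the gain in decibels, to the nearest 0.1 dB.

For a voltage ratio, dB = 20·log₁₀(V₂/V₁).
20·log₁₀(0.0946/0.527) = 20·log₁₀(0.1795) = -14.9 dB.

-14.9 dB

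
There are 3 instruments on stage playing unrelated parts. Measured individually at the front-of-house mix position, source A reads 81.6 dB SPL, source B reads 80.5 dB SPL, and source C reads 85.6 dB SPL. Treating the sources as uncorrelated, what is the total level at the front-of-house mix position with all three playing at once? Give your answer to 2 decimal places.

Add the sources as powers (linear), then convert back to dB:
L_total = 10·log₁₀(10^(81.6/10) + 10^(80.5/10) + 10^(85.6/10)) = 10·log₁₀(619800000) = 87.92 dB SPL.

87.92 dB SPL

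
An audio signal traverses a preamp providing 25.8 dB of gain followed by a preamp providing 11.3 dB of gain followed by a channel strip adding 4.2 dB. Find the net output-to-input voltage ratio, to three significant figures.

116

Net gain = 25.8 + 11.3 + 4.2 = 41.3 dB.
Voltage ratio = 10^(41.3/20) = 116.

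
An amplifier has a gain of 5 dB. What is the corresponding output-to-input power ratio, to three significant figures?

Power ratio = 10^(dB/10).
10^(5/10) = 10^(0.5000) = 3.16.

3.16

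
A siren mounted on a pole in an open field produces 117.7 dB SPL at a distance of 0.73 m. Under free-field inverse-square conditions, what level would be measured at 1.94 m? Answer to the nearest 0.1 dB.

109.2 dB SPL

For a point source in a free field, ΔL = −20·log₁₀(d₂/d₁).
ΔL = −20·log₁₀(1.94/0.73) = -8.49 dB, so L₂ = 117.7 + (-8.49) = 109.2 dB SPL.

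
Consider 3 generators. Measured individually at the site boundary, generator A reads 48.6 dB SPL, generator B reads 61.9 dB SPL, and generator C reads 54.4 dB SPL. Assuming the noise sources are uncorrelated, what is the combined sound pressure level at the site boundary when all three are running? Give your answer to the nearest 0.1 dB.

Uncorrelated sources add in intensity (power), not in dB.
L_total = 10·log₁₀(10^(48.6/10) + 10^(61.9/10) + 10^(54.4/10)) = 10·log₁₀(1897000) = 62.8 dB SPL.

62.8 dB SPL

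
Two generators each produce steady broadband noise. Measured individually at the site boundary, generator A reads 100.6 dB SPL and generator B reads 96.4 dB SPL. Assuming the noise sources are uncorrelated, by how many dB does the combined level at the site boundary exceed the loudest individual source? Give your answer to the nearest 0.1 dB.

Incoherent sources sum as intensities:
L_total = 10·log₁₀(10^(100.6/10) + 10^(96.4/10)) = 102.00 dB SPL.
Excess over the loudest (100.6 dB): 102.00 − 100.6 = 1.4 dB.

1.4 dB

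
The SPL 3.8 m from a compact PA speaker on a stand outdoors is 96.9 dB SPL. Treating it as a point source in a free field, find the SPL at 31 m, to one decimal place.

Free-field point source: level drops by 20·log₁₀ of the distance ratio.
ΔL = −20·log₁₀(31/3.8) = -18.23 dB, so L₂ = 96.9 + (-18.23) = 78.7 dB SPL.

78.7 dB SPL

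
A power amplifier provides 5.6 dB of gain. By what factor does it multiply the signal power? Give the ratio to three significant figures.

Power ratio = 10^(dB/10).
10^(5.6/10) = 10^(0.5600) = 3.63.

3.63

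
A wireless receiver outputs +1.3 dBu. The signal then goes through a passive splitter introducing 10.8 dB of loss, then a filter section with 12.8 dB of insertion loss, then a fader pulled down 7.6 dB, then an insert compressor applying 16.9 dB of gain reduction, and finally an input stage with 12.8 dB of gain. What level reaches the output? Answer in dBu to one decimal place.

-34.0 dBu

Gain stages sum in dB:
+1.3 − 10.8 − 12.8 − 7.6 − 16.9 + 12.8 = -34.0 dBu.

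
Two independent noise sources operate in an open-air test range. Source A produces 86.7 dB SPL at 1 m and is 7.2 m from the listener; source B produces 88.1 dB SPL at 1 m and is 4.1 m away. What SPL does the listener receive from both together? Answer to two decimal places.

At the listener: L_A = 86.7 − 20·log₁₀(7.2) = 69.553 dB; L_B = 88.1 − 20·log₁₀(4.1) = 75.844 dB.
Combined: 10·log₁₀(10^(69.553/10)+10^(75.844/10)) = 76.76 dB SPL.

76.76 dB SPL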